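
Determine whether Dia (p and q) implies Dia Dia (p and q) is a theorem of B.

Tableau for the negation not (Dia (p and q) implies Dia Dia (p and q)):
1. not (Dia (p and q) implies Dia Dia (p and q)), 0
2. Dia (p and q), 0
3. not Dia Dia (p and q), 0
4. not Dia (p and q), 0
5. not (p and q), 0
6. not q, 0
7. p and q, 1
8. p, 1
9. q, 1
10. not Dia (p and q), 1
11. not (p and q), 1
12. not q, 1
Accessibility: 0R0, 0R1, 1R0, 1R1
Branch closes: q and not q both at 1.
All branches of the negation close; one closing branch shown above.

Valid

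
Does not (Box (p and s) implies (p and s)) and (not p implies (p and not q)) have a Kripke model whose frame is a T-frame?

Unsatisfiable

1. not (Box (p and s) implies (p and s)) and (not p implies (p and not q)), u
2. not (Box (p and s) implies (p and s)), u
3. not p implies (p and not q), u
4. Box (p and s), u
5. not (p and s), u
6. p and s, u
7. p, u
8. s, u
9. p and not q, u
10. not q, u
11. not s, u
Accessibility: uRu
Branch closes: s and not s both at u.
(One branch shown.) All branches close.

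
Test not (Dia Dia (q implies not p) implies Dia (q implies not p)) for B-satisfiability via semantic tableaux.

Yes, satisfiable

1. not (Dia Dia (q implies not p) implies Dia (q implies not p)), u
2. Dia Dia (q implies not p), u   [neg-implies-rule on 1]
3. not Dia (q implies not p), u   [neg-implies-rule on 1]
4. not (q implies not p), u   [neg-Dia-rule on 3 via uRu]
5. q, u   [neg-implies-rule on 4]
6. p, u   [neg-implies-rule on 4]
7. Dia (q implies not p), v   [Dia-rule on 2: fresh world v, uRv]
8. not (q implies not p), v   [neg-Dia-rule on 3 via uRv]
9. q, v   [neg-implies-rule on 8]
10. p, v   [neg-implies-rule on 8]
11. q implies not p, w   [Dia-rule on 7: fresh world w, vRw]
12. not p, w   [implies-rule on 11 (branches; this branch)]
Accessibility: uRu, uRv, vRu, vRv, vRw, wRv, wRw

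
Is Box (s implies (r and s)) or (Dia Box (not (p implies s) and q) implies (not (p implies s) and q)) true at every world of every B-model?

Valid in B

Tableau for the negation not (Box (s implies (r and s)) or (Dia Box (not (p implies s) and q) implies (not (p implies s) and q))):
1. not (Box (s implies (r and s)) or (Dia Box (not (p implies s) and q) implies (not (p implies s) and q))), w0
2. not Box (s implies (r and s)), w0
3. not (Dia Box (not (p implies s) and q) implies (not (p implies s) and q)), w0
4. Dia Box (not (p implies s) and q), w0
5. not (not (p implies s) and q), w0
6. p implies s, w0
7. s, w0
8. not (s implies (r and s)), w1
9. s, w1
10. not (r and s), w1
11. not r, w1
12. Box (not (p implies s) and q), w2
13. not (p implies s) and q, w0
14. not (p implies s), w0
15. q, w0
16. p, w0
17. not s, w0
Accessibility: w0Rw0, w0Rw1, w0Rw2, w1Rw0, w1Rw1, w2Rw0, w2Rw2
Branch closes: s and not s both at w0.
All branches of the negation close; one closing branch shown above.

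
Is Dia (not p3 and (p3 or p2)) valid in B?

Tableau for the negation not Dia (not p3 and (p3 or p2)):
1. not Dia (not p3 and (p3 or p2)), 0
2. not (not p3 and (p3 or p2)), 0
3. not (p3 or p2), 0
4. not p3, 0
5. not p2, 0
Accessibility: 0R0
The negation has an open branch (countermodel exists).

No, not valid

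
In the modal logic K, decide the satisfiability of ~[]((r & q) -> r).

Unsatisfiable (every branch closes)

1. ~[]((r & q) -> r), w0
2. ~((r & q) -> r), w1
3. r & q, w1
4. ~r, w1
5. r, w1
6. q, w1
Accessibility: w0Rw1
Branch closes: r and ~r both at w1.
All branches of the tableau close; one closing branch shown above.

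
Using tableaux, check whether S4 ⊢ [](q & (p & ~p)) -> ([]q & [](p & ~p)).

Tableau for the negation ~([](q & (p & ~p)) -> ([]q & [](p & ~p))):
1. ~([](q & (p & ~p)) -> ([]q & [](p & ~p))), 0
2. [](q & (p & ~p)), 0   [~->-rule on 1]
3. ~([]q & [](p & ~p)), 0   [~->-rule on 1]
4. q & (p & ~p), 0   [[]-rule on 2 via 0R0]
5. q, 0   [&-rule on 4]
6. p & ~p, 0   [&-rule on 4]
7. p, 0   [&-rule on 6]
8. ~p, 0   [&-rule on 6]
Accessibility: 0R0
Branch closes: p and ~p both at 0.
All branches of the negation close; one closing branch shown above.

Valid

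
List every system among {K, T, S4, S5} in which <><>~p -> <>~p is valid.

S4, S5

T-tableau for the negation ~(<><>~p -> <>~p):
1. ~(<><>~p -> <>~p), 0
2. <><>~p, 0
3. ~<>~p, 0
4. p, 0
5. <>~p, 1
6. p, 1
7. ~p, 2
Accessibility: 0R0, 0R1, 1R1, 1R2, 2R2
Complete open branch: countermodel on a T-frame, so not valid in T, nor in K (the same frame is also a K-frame).
S4-tableau for the negation ~(<><>~p -> <>~p):
1. ~(<><>~p -> <>~p), 0
2. <><>~p, 0
3. ~<>~p, 0
4. p, 0
5. <>~p, 1
6. p, 1
7. ~p, 2
8. p, 2
Accessibility: 0R0, 0R1, 0R2, 1R1, 1R2, 2R2
Branch closes: p and ~p both at 2.
Every branch closes (one shown): valid in S4, hence also in S5 (every theorem of S4 is a theorem of S5).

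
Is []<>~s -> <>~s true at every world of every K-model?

Tableau for the negation ~([]<>~s -> <>~s):
1. ~([]<>~s -> <>~s), w0
2. []<>~s, w0
3. ~<>~s, w0
The negation has an open branch (countermodel exists).

Invalid (countermodel exists)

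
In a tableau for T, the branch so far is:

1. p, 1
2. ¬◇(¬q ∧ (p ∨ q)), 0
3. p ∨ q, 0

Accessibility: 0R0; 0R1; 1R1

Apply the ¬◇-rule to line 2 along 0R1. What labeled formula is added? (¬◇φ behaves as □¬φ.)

¬(¬q ∧ (p ∨ q)), 1

¬◇φ behaves as □¬φ: propagate the negated body to each accessible world.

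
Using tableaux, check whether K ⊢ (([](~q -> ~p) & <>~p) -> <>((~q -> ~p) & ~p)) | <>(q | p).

Tableau for the negation ~((([](~q -> ~p) & <>~p) -> <>((~q -> ~p) & ~p)) | <>(q | p)):
1. ~((([](~q -> ~p) & <>~p) -> <>((~q -> ~p) & ~p)) | <>(q | p)), w0
2. ~(([](~q -> ~p) & <>~p) -> <>((~q -> ~p) & ~p)), w0
3. ~<>(q | p), w0
4. [](~q -> ~p) & <>~p, w0
5. ~<>((~q -> ~p) & ~p), w0
6. [](~q -> ~p), w0
7. <>~p, w0
8. ~p, w1
9. ~(q | p), w1
10. ~q, w1
11. ~((~q -> ~p) & ~p), w1
12. ~q -> ~p, w1
13. ~(~q -> ~p), w1
14. p, w1
Accessibility: w0Rw1
Branch closes: p and ~p both at w1.
Every branch of the negation's tableau closes; the branch above is one of them.

Valid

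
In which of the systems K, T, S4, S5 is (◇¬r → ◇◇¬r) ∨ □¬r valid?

T, S4, S5

K-tableau for the negation ¬((◇¬r → ◇◇¬r) ∨ □¬r):
1. ¬((◇¬r → ◇◇¬r) ∨ □¬r), 0
2. ¬(◇¬r → ◇◇¬r), 0   [¬∨-rule on 1]
3. ¬□¬r, 0   [¬∨-rule on 1]
4. ◇¬r, 0   [¬→-rule on 2]
5. ¬◇◇¬r, 0   [¬→-rule on 2]
6. r, 1   [¬□-rule on 3: fresh world 1, 0R1]
7. ¬◇¬r, 1   [¬◇-rule on 5 via 0R1]
8. ¬r, 2   [◇-rule on 4: fresh world 2, 0R2]
9. ¬◇¬r, 2   [¬◇-rule on 5 via 0R2]
Accessibility: 0R1, 0R2
Complete open branch: countermodel on a K-frame, so not valid in K.
T-tableau for the negation ¬((◇¬r → ◇◇¬r) ∨ □¬r):
1. ¬((◇¬r → ◇◇¬r) ∨ □¬r), 0
2. ¬(◇¬r → ◇◇¬r), 0   [¬∨-rule on 1]
3. ¬□¬r, 0   [¬∨-rule on 1]
4. ◇¬r, 0   [¬→-rule on 2]
5. ¬◇◇¬r, 0   [¬→-rule on 2]
6. ¬◇¬r, 0   [¬◇-rule on 5 via 0R0]
7. r, 0   [¬◇-rule on 6 via 0R0]
8. r, 1   [¬□-rule on 3: fresh world 1, 0R1]
9. ¬◇¬r, 1   [¬◇-rule on 5 via 0R1]
10. ¬r, 2   [◇-rule on 4: fresh world 2, 0R2]
11. ¬◇¬r, 2   [¬◇-rule on 5 via 0R2]
12. r, 2   [¬◇-rule on 6 via 0R2]
Accessibility: 0R0, 0R1, 0R2, 1R1, 2R2
Branch closes: r and ¬r both at 2.
Every branch closes (one shown): valid in T, hence also in S4, S5 (every theorem of T is a theorem of S4 and S5).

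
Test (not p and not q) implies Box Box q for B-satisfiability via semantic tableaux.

1. (not p and not q) implies Box Box q, 0
2. Box Box q, 0
3. Box q, 0
4. q, 0
Accessibility: 0R0

Yes, satisfiable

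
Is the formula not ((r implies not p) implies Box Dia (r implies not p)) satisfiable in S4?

Satisfiable

1. not ((r implies not p) implies Box Dia (r implies not p)), u
2. r implies not p, u
3. not Box Dia (r implies not p), u
4. not p, u
5. not Dia (r implies not p), v
6. not (r implies not p), v
7. r, v
8. p, v
Accessibility: uRu, uRv, vRv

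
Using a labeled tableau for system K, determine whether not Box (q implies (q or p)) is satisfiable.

1. not Box (q implies (q or p)), w0
2. not (q implies (q or p)), w1
3. q, w1
4. not (q or p), w1
5. not q, w1
6. not p, w1
Accessibility: w0Rw1
Branch closes: q and not q both at w1.
All branches of the tableau close; one closing branch shown above.

Unsatisfiable (every branch closes)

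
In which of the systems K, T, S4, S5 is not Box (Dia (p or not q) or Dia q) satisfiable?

K-tableau for the formula:
1. not Box (Dia (p or not q) or Dia q), u
2. not (Dia (p or not q) or Dia q), v
3. not Dia (p or not q), v
4. not Dia q, v
Accessibility: uRv
Complete open branch: satisfiable in K.
T-tableau for the formula:
1. not Box (Dia (p or not q) or Dia q), u
2. not (Dia (p or not q) or Dia q), v
3. not Dia (p or not q), v
4. not Dia q, v
5. not (p or not q), v
6. not p, v
7. q, v
8. not q, v
Accessibility: uRu, uRv, vRv
Branch closes: q and not q both at v.
Every branch closes (one shown): unsatisfiable in T, hence also in S4, S5 (every S4/S5-frame is a T-frame).

K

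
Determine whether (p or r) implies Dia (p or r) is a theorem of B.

Valid

Tableau for the negation not ((p or r) implies Dia (p or r)):
1. not ((p or r) implies Dia (p or r)), u
2. p or r, u   [neg-implies-rule on 1]
3. not Dia (p or r), u   [neg-implies-rule on 1]
4. not (p or r), u   [neg-Dia-rule on 3 via uRu]
5. not p, u   [neg-or-rule on 4]
6. not r, u   [neg-or-rule on 4]
7. r, u   [or-rule on 2 (branches; this branch)]
Accessibility: uRu
Branch closes: r and not r both at u.
Every branch of the negation's tableau closes; the branch above is one of them.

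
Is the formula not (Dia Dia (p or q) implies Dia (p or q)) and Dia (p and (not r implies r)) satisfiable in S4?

1. not (Dia Dia (p or q) implies Dia (p or q)) and Dia (p and (not r implies r)), w0
2. not (Dia Dia (p or q) implies Dia (p or q)), w0
3. Dia (p and (not r implies r)), w0
4. Dia Dia (p or q), w0
5. not Dia (p or q), w0
6. not (p or q), w0
7. not p, w0
8. not q, w0
9. p and (not r implies r), w1
10. p, w1
11. not r implies r, w1
12. not (p or q), w1
13. not p, w1
14. not q, w1
Accessibility: w0Rw0, w0Rw1, w1Rw1
Branch closes: p and not p both at w1.
(One branch shown.) All branches close.

No, unsatisfiable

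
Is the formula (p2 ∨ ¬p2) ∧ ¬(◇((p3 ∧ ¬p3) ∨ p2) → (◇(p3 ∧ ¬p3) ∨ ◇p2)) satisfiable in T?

1. (p2 ∨ ¬p2) ∧ ¬(◇((p3 ∧ ¬p3) ∨ p2) → (◇(p3 ∧ ¬p3) ∨ ◇p2)), 0
2. p2 ∨ ¬p2, 0
3. ¬(◇((p3 ∧ ¬p3) ∨ p2) → (◇(p3 ∧ ¬p3) ∨ ◇p2)), 0
4. ◇((p3 ∧ ¬p3) ∨ p2), 0
5. ¬(◇(p3 ∧ ¬p3) ∨ ◇p2), 0
6. ¬◇(p3 ∧ ¬p3), 0
7. ¬◇p2, 0
8. ¬(p3 ∧ ¬p3), 0
9. ¬p2, 0
10. p3, 0
11. (p3 ∧ ¬p3) ∨ p2, 1
12. ¬(p3 ∧ ¬p3), 1
13. ¬p2, 1
14. p3 ∧ ¬p3, 1
15. p3, 1
16. ¬p3, 1
Accessibility: 0R0, 0R1, 1R1
Branch closes: p3 and ¬p3 both at 1.
All branches of the tableau close; one closing branch shown above.

No, unsatisfiable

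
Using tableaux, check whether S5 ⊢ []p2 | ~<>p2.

Invalid (countermodel exists)

Tableau for the negation ~([]p2 | ~<>p2):
1. ~([]p2 | ~<>p2), u
2. ~[]p2, u
3. <>p2, u
4. ~p2, v
5. p2, w
Accessibility: uRu, uRv, uRw, vRu, vRv, vRw, wRu, wRv, wRw
The negation has an open branch (countermodel exists).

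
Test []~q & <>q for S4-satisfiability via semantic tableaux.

No, unsatisfiable

1. []~q & <>q, w0
2. []~q, w0
3. <>q, w0
4. ~q, w0
5. q, w1
6. ~q, w1
Accessibility: w0Rw0, w0Rw1, w1Rw1
Branch closes: q and ~q both at w1.
Every branch closes; the branch above is one of them.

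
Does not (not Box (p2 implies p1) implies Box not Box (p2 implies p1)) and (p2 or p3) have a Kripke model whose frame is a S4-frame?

Satisfiable

1. not (not Box (p2 implies p1) implies Box not Box (p2 implies p1)) and (p2 or p3), u
2. not (not Box (p2 implies p1) implies Box not Box (p2 implies p1)), u   [and-rule on 1]
3. p2 or p3, u   [and-rule on 1]
4. not Box (p2 implies p1), u   [neg-implies-rule on 2]
5. not Box not Box (p2 implies p1), u   [neg-implies-rule on 2]
6. p3, u   [or-rule on 3 (branches; this branch)]
7. not (p2 implies p1), v   [neg-Box-rule on 4: fresh world v, uRv]
8. p2, v   [neg-implies-rule on 7]
9. not p1, v   [neg-implies-rule on 7]
10. Box (p2 implies p1), w   [neg-Box-rule on 5: fresh world w, uRw]
11. p2 implies p1, w   [Box-rule on 10 via wRw]
12. p1, w   [implies-rule on 11 (branches; this branch)]
Accessibility: uRu, uRv, uRw, vRv, wRw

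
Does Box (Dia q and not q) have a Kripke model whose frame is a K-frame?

Satisfiable

1. Box (Dia q and not q), u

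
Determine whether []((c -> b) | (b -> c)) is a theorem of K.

Tableau for the negation ~[]((c -> b) | (b -> c)):
1. ~[]((c -> b) | (b -> c)), u
2. ~((c -> b) | (b -> c)), v
3. ~(c -> b), v
4. ~(b -> c), v
5. c, v
6. ~b, v
7. b, v
8. ~c, v
Accessibility: uRv
Branch closes: b and ~b both at v.
Every branch of the negation's tableau closes; the branch above is one of them.

Yes, valid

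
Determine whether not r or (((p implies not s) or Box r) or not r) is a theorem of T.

Tableau for the negation not (not r or (((p implies not s) or Box r) or not r)):
1. not (not r or (((p implies not s) or Box r) or not r)), w0
2. r, w0   [neg-or-rule on 1]
3. not (((p implies not s) or Box r) or not r), w0   [neg-or-rule on 1]
4. not ((p implies not s) or Box r), w0   [neg-or-rule on 3]
5. not (p implies not s), w0   [neg-or-rule on 4]
6. not Box r, w0   [neg-or-rule on 4]
7. p, w0   [neg-implies-rule on 5]
8. s, w0   [neg-implies-rule on 5]
9. not r, w1   [neg-Box-rule on 6: fresh world w1, w0Rw1]
Accessibility: w0Rw0, w0Rw1, w1Rw1
The negation has an open branch (countermodel exists).

Invalid (countermodel exists)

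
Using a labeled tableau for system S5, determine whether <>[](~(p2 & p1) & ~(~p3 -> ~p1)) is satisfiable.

Yes, satisfiable

1. <>[](~(p2 & p1) & ~(~p3 -> ~p1)), 0
2. [](~(p2 & p1) & ~(~p3 -> ~p1)), 1   [<>-rule on 1: fresh world 1, 0R1]
3. ~(p2 & p1) & ~(~p3 -> ~p1), 0   [[]-rule on 2 via 1R0]
4. ~(p2 & p1), 0   [&-rule on 3]
5. ~(~p3 -> ~p1), 0   [&-rule on 3]
6. ~p3, 0   [~->-rule on 5]
7. p1, 0   [~->-rule on 5]
8. ~(p2 & p1) & ~(~p3 -> ~p1), 1   [[]-rule on 2 via 1R1]
9. ~(p2 & p1), 1   [&-rule on 8]
10. ~(~p3 -> ~p1), 1   [&-rule on 8]
11. ~p3, 1   [~->-rule on 10]
12. p1, 1   [~->-rule on 10]
13. ~p2, 0   [~&-rule on 4 (branches; this branch)]
14. ~p2, 1   [~&-rule on 9 (branches; this branch)]
Accessibility: 0R0, 0R1, 1R0, 1R1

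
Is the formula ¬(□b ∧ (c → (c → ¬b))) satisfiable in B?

Satisfiable (open branch found)

1. ¬(□b ∧ (c → (c → ¬b))), u
2. ¬(c → (c → ¬b)), u
3. c, u
4. ¬(c → ¬b), u
5. b, u
Accessibility: uRu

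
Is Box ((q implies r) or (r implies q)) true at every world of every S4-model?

Valid

Tableau for the negation not Box ((q implies r) or (r implies q)):
1. not Box ((q implies r) or (r implies q)), u
2. not ((q implies r) or (r implies q)), v   [neg-Box-rule on 1: fresh world v, uRv]
3. not (q implies r), v   [neg-or-rule on 2]
4. not (r implies q), v   [neg-or-rule on 2]
5. q, v   [neg-implies-rule on 3]
6. not r, v   [neg-implies-rule on 3]
7. r, v   [neg-implies-rule on 4]
8. not q, v   [neg-implies-rule on 4]
Accessibility: uRu, uRv, vRv
Branch closes: r and not r both at v.
All branches of the negation close; one closing branch shown above.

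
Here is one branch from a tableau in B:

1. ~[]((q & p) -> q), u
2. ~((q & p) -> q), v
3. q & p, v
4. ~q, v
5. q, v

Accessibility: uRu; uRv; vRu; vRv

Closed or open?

Both q and ~q appear at v.

Closed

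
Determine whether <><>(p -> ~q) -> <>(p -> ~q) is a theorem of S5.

Yes, valid

Tableau for the negation ~(<><>(p -> ~q) -> <>(p -> ~q)):
1. ~(<><>(p -> ~q) -> <>(p -> ~q)), u
2. <><>(p -> ~q), u   [~->-rule on 1]
3. ~<>(p -> ~q), u   [~->-rule on 1]
4. ~(p -> ~q), u   [~<>-rule on 3 via uRu]
5. p, u   [~->-rule on 4]
6. q, u   [~->-rule on 4]
7. <>(p -> ~q), v   [<>-rule on 2: fresh world v, uRv]
8. ~(p -> ~q), v   [~<>-rule on 3 via uRv]
9. p, v   [~->-rule on 8]
10. q, v   [~->-rule on 8]
11. p -> ~q, w   [<>-rule on 7: fresh world w, vRw]
12. ~(p -> ~q), w   [~<>-rule on 3 via uRw]
13. p, w   [~->-rule on 12]
14. q, w   [~->-rule on 12]
15. ~q, w   [->-rule on 11 (branches; this branch)]
Accessibility: uRu, uRv, uRw, vRu, vRv, vRw, wRu, wRv, wRw
Branch closes: q and ~q both at w.
All branches of the negation close; one closing branch shown above.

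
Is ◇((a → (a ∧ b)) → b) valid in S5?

Invalid (countermodel exists)

Tableau for the negation ¬◇((a → (a ∧ b)) → b):
1. ¬◇((a → (a ∧ b)) → b), u
2. ¬((a → (a ∧ b)) → b), u   [¬◇-rule on 1 via uRu]
3. a → (a ∧ b), u   [¬→-rule on 2]
4. ¬b, u   [¬→-rule on 2]
5. ¬a, u   [→-rule on 3 (branches; this branch)]
Accessibility: uRu
The negation has an open branch (countermodel exists).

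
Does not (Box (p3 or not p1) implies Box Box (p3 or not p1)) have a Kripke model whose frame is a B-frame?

Satisfiable

1. not (Box (p3 or not p1) implies Box Box (p3 or not p1)), 0
2. Box (p3 or not p1), 0   [neg-implies-rule on 1]
3. not Box Box (p3 or not p1), 0   [neg-implies-rule on 1]
4. p3 or not p1, 0   [Box-rule on 2 via 0R0]
5. not p1, 0   [or-rule on 4 (branches; this branch)]
6. not Box (p3 or not p1), 1   [neg-Box-rule on 3: fresh world 1, 0R1]
7. p3 or not p1, 1   [Box-rule on 2 via 0R1]
8. not p1, 1   [or-rule on 7 (branches; this branch)]
9. not (p3 or not p1), 2   [neg-Box-rule on 6: fresh world 2, 1R2]
10. not p3, 2   [neg-or-rule on 9]
11. p1, 2   [neg-or-rule on 9]
Accessibility: 0R0, 0R1, 1R0, 1R1, 1R2, 2R1, 2R2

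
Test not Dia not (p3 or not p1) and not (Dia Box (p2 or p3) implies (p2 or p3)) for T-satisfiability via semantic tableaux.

Satisfiable (open branch found)

1. not Dia not (p3 or not p1) and not (Dia Box (p2 or p3) implies (p2 or p3)), u
2. not Dia not (p3 or not p1), u
3. not (Dia Box (p2 or p3) implies (p2 or p3)), u
4. Dia Box (p2 or p3), u
5. not (p2 or p3), u
6. not p2, u
7. not p3, u
8. p3 or not p1, u
9. not p1, u
10. Box (p2 or p3), v
11. p3 or not p1, v
12. p2 or p3, v
13. not p1, v
14. p3, v
Accessibility: uRu, uRv, vRv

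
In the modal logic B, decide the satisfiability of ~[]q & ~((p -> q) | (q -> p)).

No, unsatisfiable

1. ~[]q & ~((p -> q) | (q -> p)), u
2. ~[]q, u
3. ~((p -> q) | (q -> p)), u
4. ~(p -> q), u
5. ~(q -> p), u
6. p, u
7. ~q, u
8. q, u
9. ~p, u
Accessibility: uRu
Branch closes: q and ~q both at u.
All branches of the tableau close; one closing branch shown above.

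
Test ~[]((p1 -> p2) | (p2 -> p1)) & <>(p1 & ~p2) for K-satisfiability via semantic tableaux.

1. ~[]((p1 -> p2) | (p2 -> p1)) & <>(p1 & ~p2), w0
2. ~[]((p1 -> p2) | (p2 -> p1)), w0
3. <>(p1 & ~p2), w0
4. ~((p1 -> p2) | (p2 -> p1)), w1
5. ~(p1 -> p2), w1
6. ~(p2 -> p1), w1
7. p1, w1
8. ~p2, w1
9. p2, w1
10. ~p1, w1
Accessibility: w0Rw1
Branch closes: p2 and ~p2 both at w1.
Every branch closes; the branch above is one of them.

No, unsatisfiable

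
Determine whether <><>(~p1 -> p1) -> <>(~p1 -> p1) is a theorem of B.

Tableau for the negation ~(<><>(~p1 -> p1) -> <>(~p1 -> p1)):
1. ~(<><>(~p1 -> p1) -> <>(~p1 -> p1)), 0
2. <><>(~p1 -> p1), 0   [~->-rule on 1]
3. ~<>(~p1 -> p1), 0   [~->-rule on 1]
4. ~(~p1 -> p1), 0   [~<>-rule on 3 via 0R0]
5. ~p1, 0   [~->-rule on 4]
6. <>(~p1 -> p1), 1   [<>-rule on 2: fresh world 1, 0R1]
7. ~(~p1 -> p1), 1   [~<>-rule on 3 via 0R1]
8. ~p1, 1   [~->-rule on 7]
9. ~p1 -> p1, 2   [<>-rule on 6: fresh world 2, 1R2]
10. p1, 2   [->-rule on 9 (branches; this branch)]
Accessibility: 0R0, 0R1, 1R0, 1R1, 1R2, 2R1, 2R2
The negation has an open branch (countermodel exists).

Not valid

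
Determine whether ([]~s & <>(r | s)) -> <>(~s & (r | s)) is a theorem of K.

Tableau for the negation ~(([]~s & <>(r | s)) -> <>(~s & (r | s))):
1. ~(([]~s & <>(r | s)) -> <>(~s & (r | s))), 0
2. []~s & <>(r | s), 0
3. ~<>(~s & (r | s)), 0
4. []~s, 0
5. <>(r | s), 0
6. r | s, 1
7. ~(~s & (r | s)), 1
8. ~s, 1
9. r, 1
10. ~(r | s), 1
11. ~r, 1
Accessibility: 0R1
Branch closes: r and ~r both at 1.
Every branch of the negation's tableau closes; the branch above is one of them.

Valid in K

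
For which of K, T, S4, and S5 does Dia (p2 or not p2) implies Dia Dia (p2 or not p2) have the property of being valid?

T-tableau for the negation not (Dia (p2 or not p2) implies Dia Dia (p2 or not p2)):
1. not (Dia (p2 or not p2) implies Dia Dia (p2 or not p2)), u
2. Dia (p2 or not p2), u   [neg-implies-rule on 1]
3. not Dia Dia (p2 or not p2), u   [neg-implies-rule on 1]
4. not Dia (p2 or not p2), u   [neg-Dia-rule on 3 via uRu]
5. not (p2 or not p2), u   [neg-Dia-rule on 4 via uRu]
6. not p2, u   [neg-or-rule on 5]
7. p2, u   [neg-or-rule on 5]
Accessibility: uRu
Branch closes: p2 and not p2 both at u.
Every branch closes (one shown): valid in T, hence also in S4, S5 (every theorem of T is a theorem of S4 and S5).
K-tableau for the negation not (Dia (p2 or not p2) implies Dia Dia (p2 or not p2)):
1. not (Dia (p2 or not p2) implies Dia Dia (p2 or not p2)), u
2. Dia (p2 or not p2), u   [neg-implies-rule on 1]
3. not Dia Dia (p2 or not p2), u   [neg-implies-rule on 1]
4. p2 or not p2, v   [Dia-rule on 2: fresh world v, uRv]
5. not Dia (p2 or not p2), v   [neg-Dia-rule on 3 via uRv]
6. not p2, v   [or-rule on 4 (branches; this branch)]
Accessibility: uRv
Complete open branch: countermodel on a K-frame, so not valid in K.

T, S4, S5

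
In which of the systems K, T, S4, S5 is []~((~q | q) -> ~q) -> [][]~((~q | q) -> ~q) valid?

T-tableau for the negation ~([]~((~q | q) -> ~q) -> [][]~((~q | q) -> ~q)):
1. ~([]~((~q | q) -> ~q) -> [][]~((~q | q) -> ~q)), 0
2. []~((~q | q) -> ~q), 0
3. ~[][]~((~q | q) -> ~q), 0
4. ~((~q | q) -> ~q), 0
5. ~q | q, 0
6. q, 0
7. ~[]~((~q | q) -> ~q), 1
8. ~((~q | q) -> ~q), 1
9. ~q | q, 1
10. q, 1
11. (~q | q) -> ~q, 2
12. ~q, 2
Accessibility: 0R0, 0R1, 1R1, 1R2, 2R2
Complete open branch: countermodel on a T-frame, so not valid in T, nor in K (the same frame is also a K-frame).
S4-tableau for the negation ~([]~((~q | q) -> ~q) -> [][]~((~q | q) -> ~q)):
1. ~([]~((~q | q) -> ~q) -> [][]~((~q | q) -> ~q)), 0
2. []~((~q | q) -> ~q), 0
3. ~[][]~((~q | q) -> ~q), 0
4. ~((~q | q) -> ~q), 0
5. ~q | q, 0
6. q, 0
7. ~[]~((~q | q) -> ~q), 1
8. ~((~q | q) -> ~q), 1
9. ~q | q, 1
10. q, 1
11. (~q | q) -> ~q, 2
12. ~((~q | q) -> ~q), 2
13. ~q | q, 2
14. q, 2
15. ~(~q | q), 2
16. ~q, 2
Accessibility: 0R0, 0R1, 0R2, 1R1, 1R2, 2R2
Branch closes: q and ~q both at 2.
Every branch closes (one shown): valid in S4, hence also in S5 (every theorem of S4 is a theorem of S5).

S4, S5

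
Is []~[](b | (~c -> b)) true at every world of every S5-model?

Tableau for the negation ~[]~[](b | (~c -> b)):
1. ~[]~[](b | (~c -> b)), w0
2. [](b | (~c -> b)), w1
3. b | (~c -> b), w0
4. b | (~c -> b), w1
5. ~c -> b, w0
6. ~c -> b, w1
7. b, w0
8. b, w1
Accessibility: w0Rw0, w0Rw1, w1Rw0, w1Rw1
The negation has an open branch (countermodel exists).

No, not valid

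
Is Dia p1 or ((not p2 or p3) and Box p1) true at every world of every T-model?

No, not valid

Tableau for the negation not (Dia p1 or ((not p2 or p3) and Box p1)):
1. not (Dia p1 or ((not p2 or p3) and Box p1)), 0
2. not Dia p1, 0
3. not ((not p2 or p3) and Box p1), 0
4. not p1, 0
5. not Box p1, 0
6. not p1, 1
Accessibility: 0R0, 0R1, 1R1
The negation has an open branch (countermodel exists).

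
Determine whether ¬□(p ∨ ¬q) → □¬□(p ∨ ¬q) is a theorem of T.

No, not valid

Tableau for the negation ¬(¬□(p ∨ ¬q) → □¬□(p ∨ ¬q)):
1. ¬(¬□(p ∨ ¬q) → □¬□(p ∨ ¬q)), u
2. ¬□(p ∨ ¬q), u   [¬→-rule on 1]
3. ¬□¬□(p ∨ ¬q), u   [¬→-rule on 1]
4. ¬(p ∨ ¬q), v   [¬□-rule on 2: fresh world v, uRv]
5. ¬p, v   [¬∨-rule on 4]
6. q, v   [¬∨-rule on 4]
7. □(p ∨ ¬q), w   [¬□-rule on 3: fresh world w, uRw]
8. p ∨ ¬q, w   [□-rule on 7 via wRw]
9. ¬q, w   [∨-rule on 8 (branches; this branch)]
Accessibility: uRu, uRv, uRw, vRv, wRw
The negation has an open branch (countermodel exists).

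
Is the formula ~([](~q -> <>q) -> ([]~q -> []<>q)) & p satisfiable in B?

1. ~([](~q -> <>q) -> ([]~q -> []<>q)) & p, u
2. ~([](~q -> <>q) -> ([]~q -> []<>q)), u   [&-rule on 1]
3. p, u   [&-rule on 1]
4. [](~q -> <>q), u   [~->-rule on 2]
5. ~([]~q -> []<>q), u   [~->-rule on 2]
6. []~q, u   [~->-rule on 5]
7. ~[]<>q, u   [~->-rule on 5]
8. ~q -> <>q, u   [[]-rule on 4 via uRu]
9. ~q, u   [[]-rule on 6 via uRu]
10. <>q, u   [->-rule on 8 (branches; this branch)]
11. ~<>q, v   [~[]-rule on 7: fresh world v, uRv]
12. ~q -> <>q, v   [[]-rule on 4 via uRv]
13. ~q, v   [[]-rule on 6 via uRv]
14. <>q, v   [->-rule on 12 (branches; this branch)]
15. q, w   [<>-rule on 10: fresh world w, uRw]
16. ~q -> <>q, w   [[]-rule on 4 via uRw]
17. ~q, w   [[]-rule on 6 via uRw]
Accessibility: uRu, uRv, uRw, vRu, vRv, wRu, wRw
Branch closes: q and ~q both at w.
Every branch closes; the branch above is one of them.

No, unsatisfiable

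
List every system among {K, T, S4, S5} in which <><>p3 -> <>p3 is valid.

T-tableau for the negation ~(<><>p3 -> <>p3):
1. ~(<><>p3 -> <>p3), u
2. <><>p3, u   [~->-rule on 1]
3. ~<>p3, u   [~->-rule on 1]
4. ~p3, u   [~<>-rule on 3 via uRu]
5. <>p3, v   [<>-rule on 2: fresh world v, uRv]
6. ~p3, v   [~<>-rule on 3 via uRv]
7. p3, w   [<>-rule on 5: fresh world w, vRw]
Accessibility: uRu, uRv, vRv, vRw, wRw
Complete open branch: countermodel on a T-frame, so not valid in T, nor in K (the same frame is also a K-frame).
S4-tableau for the negation ~(<><>p3 -> <>p3):
1. ~(<><>p3 -> <>p3), u
2. <><>p3, u   [~->-rule on 1]
3. ~<>p3, u   [~->-rule on 1]
4. ~p3, u   [~<>-rule on 3 via uRu]
5. <>p3, v   [<>-rule on 2: fresh world v, uRv]
6. ~p3, v   [~<>-rule on 3 via uRv]
7. p3, w   [<>-rule on 5: fresh world w, vRw]
8. ~p3, w   [~<>-rule on 3 via uRw]
Accessibility: uRu, uRv, uRw, vRv, vRw, wRw
Branch closes: p3 and ~p3 both at w.
Every branch closes (one shown): valid in S4, hence also in S5 (every theorem of S4 is a theorem of S5).

S4, S5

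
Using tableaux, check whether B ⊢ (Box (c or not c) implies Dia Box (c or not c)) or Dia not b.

Tableau for the negation not ((Box (c or not c) implies Dia Box (c or not c)) or Dia not b):
1. not ((Box (c or not c) implies Dia Box (c or not c)) or Dia not b), 0
2. not (Box (c or not c) implies Dia Box (c or not c)), 0
3. not Dia not b, 0
4. Box (c or not c), 0
5. not Dia Box (c or not c), 0
6. b, 0
7. c or not c, 0
8. not Box (c or not c), 0
9. not c, 0
10. not (c or not c), 1
11. not c, 1
12. c, 1
Accessibility: 0R0, 0R1, 1R0, 1R1
Branch closes: c and not c both at 1.
Every branch of the negation's tableau closes; the branch above is one of them.

Valid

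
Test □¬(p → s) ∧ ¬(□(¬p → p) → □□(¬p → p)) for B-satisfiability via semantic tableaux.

Yes, satisfiable

1. □¬(p → s) ∧ ¬(□(¬p → p) → □□(¬p → p)), w0
2. □¬(p → s), w0
3. ¬(□(¬p → p) → □□(¬p → p)), w0
4. □(¬p → p), w0
5. ¬□□(¬p → p), w0
6. ¬(p → s), w0
7. p, w0
8. ¬s, w0
9. ¬p → p, w0
10. ¬□(¬p → p), w1
11. ¬(p → s), w1
12. p, w1
13. ¬s, w1
14. ¬p → p, w1
15. ¬(¬p → p), w2
16. ¬p, w2
Accessibility: w0Rw0, w0Rw1, w1Rw0, w1Rw1, w1Rw2, w2Rw1, w2Rw2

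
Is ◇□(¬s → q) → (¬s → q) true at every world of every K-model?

Tableau for the negation ¬(◇□(¬s → q) → (¬s → q)):
1. ¬(◇□(¬s → q) → (¬s → q)), u
2. ◇□(¬s → q), u
3. ¬(¬s → q), u
4. ¬s, u
5. ¬q, u
6. □(¬s → q), v
Accessibility: uRv
The negation has an open branch (countermodel exists).

Not valid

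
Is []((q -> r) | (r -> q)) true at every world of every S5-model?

Yes, valid

Tableau for the negation ~[]((q -> r) | (r -> q)):
1. ~[]((q -> r) | (r -> q)), 0
2. ~((q -> r) | (r -> q)), 1
3. ~(q -> r), 1
4. ~(r -> q), 1
5. q, 1
6. ~r, 1
7. r, 1
8. ~q, 1
Accessibility: 0R0, 0R1, 1R0, 1R1
Branch closes: r and ~r both at 1.
All branches of the negation close; one closing branch shown above.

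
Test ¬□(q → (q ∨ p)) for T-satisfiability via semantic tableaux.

Unsatisfiable

1. ¬□(q → (q ∨ p)), u
2. ¬(q → (q ∨ p)), v   [¬□-rule on 1: fresh world v, uRv]
3. q, v   [¬→-rule on 2]
4. ¬(q ∨ p), v   [¬→-rule on 2]
5. ¬q, v   [¬∨-rule on 4]
6. ¬p, v   [¬∨-rule on 4]
Accessibility: uRu, uRv, vRv
Branch closes: q and ¬q both at v.
Every branch closes; the branch above is one of them.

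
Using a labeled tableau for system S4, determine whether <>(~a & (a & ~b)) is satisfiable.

No, unsatisfiable

1. <>(~a & (a & ~b)), w0
2. ~a & (a & ~b), w1   [<>-rule on 1: fresh world w1, w0Rw1]
3. ~a, w1   [&-rule on 2]
4. a & ~b, w1   [&-rule on 2]
5. a, w1   [&-rule on 4]
6. ~b, w1   [&-rule on 4]
Accessibility: w0Rw0, w0Rw1, w1Rw1
Branch closes: a and ~a both at w1.
All branches of the tableau close; one closing branch shown above.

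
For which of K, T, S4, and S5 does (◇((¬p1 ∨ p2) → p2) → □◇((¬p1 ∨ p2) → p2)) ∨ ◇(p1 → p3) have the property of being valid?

T, S4, S5

T-tableau for the negation ¬((◇((¬p1 ∨ p2) → p2) → □◇((¬p1 ∨ p2) → p2)) ∨ ◇(p1 → p3)):
1. ¬((◇((¬p1 ∨ p2) → p2) → □◇((¬p1 ∨ p2) → p2)) ∨ ◇(p1 → p3)), w0
2. ¬(◇((¬p1 ∨ p2) → p2) → □◇((¬p1 ∨ p2) → p2)), w0
3. ¬◇(p1 → p3), w0
4. ◇((¬p1 ∨ p2) → p2), w0
5. ¬□◇((¬p1 ∨ p2) → p2), w0
6. ¬(p1 → p3), w0
7. p1, w0
8. ¬p3, w0
9. (¬p1 ∨ p2) → p2, w1
10. ¬(p1 → p3), w1
11. p1, w1
12. ¬p3, w1
13. ¬(¬p1 ∨ p2), w1
14. ¬p2, w1
15. ¬◇((¬p1 ∨ p2) → p2), w2
16. ¬(p1 → p3), w2
17. p1, w2
18. ¬p3, w2
19. ¬((¬p1 ∨ p2) → p2), w2
20. ¬p1 ∨ p2, w2
21. ¬p2, w2
22. p2, w2
Accessibility: w0Rw0, w0Rw1, w0Rw2, w1Rw1, w2Rw2
Branch closes: p2 and ¬p2 both at w2.
Every branch closes (one shown): valid in T, hence also in S4, S5 (every theorem of T is a theorem of S4 and S5).
K-tableau for the negation ¬((◇((¬p1 ∨ p2) → p2) → □◇((¬p1 ∨ p2) → p2)) ∨ ◇(p1 → p3)):
1. ¬((◇((¬p1 ∨ p2) → p2) → □◇((¬p1 ∨ p2) → p2)) ∨ ◇(p1 → p3)), w0
2. ¬(◇((¬p1 ∨ p2) → p2) → □◇((¬p1 ∨ p2) → p2)), w0
3. ¬◇(p1 → p3), w0
4. ◇((¬p1 ∨ p2) → p2), w0
5. ¬□◇((¬p1 ∨ p2) → p2), w0
6. (¬p1 ∨ p2) → p2, w1
7. ¬(p1 → p3), w1
8. p1, w1
9. ¬p3, w1
10. p2, w1
11. ¬◇((¬p1 ∨ p2) → p2), w2
12. ¬(p1 → p3), w2
13. p1, w2
14. ¬p3, w2
Accessibility: w0Rw1, w0Rw2
Complete open branch: countermodel on a K-frame, so not valid in K.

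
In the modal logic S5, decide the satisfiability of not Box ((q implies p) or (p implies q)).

1. not Box ((q implies p) or (p implies q)), u
2. not ((q implies p) or (p implies q)), v
3. not (q implies p), v
4. not (p implies q), v
5. q, v
6. not p, v
7. p, v
8. not q, v
Accessibility: uRu, uRv, vRu, vRv
Branch closes: p and not p both at v.
(One branch shown.) All branches close.

Unsatisfiable (every branch closes)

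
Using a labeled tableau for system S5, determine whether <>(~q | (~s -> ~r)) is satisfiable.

1. <>(~q | (~s -> ~r)), 0
2. ~q | (~s -> ~r), 1
3. ~s -> ~r, 1
4. ~r, 1
Accessibility: 0R0, 0R1, 1R0, 1R1

Satisfiable (open branch found)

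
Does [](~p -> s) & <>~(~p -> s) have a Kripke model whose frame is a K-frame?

1. [](~p -> s) & <>~(~p -> s), w0
2. [](~p -> s), w0   [&-rule on 1]
3. <>~(~p -> s), w0   [&-rule on 1]
4. ~(~p -> s), w1   [<>-rule on 3: fresh world w1, w0Rw1]
5. ~p, w1   [~->-rule on 4]
6. ~s, w1   [~->-rule on 4]
7. ~p -> s, w1   [[]-rule on 2 via w0Rw1]
8. s, w1   [->-rule on 7 (branches; this branch)]
Accessibility: w0Rw1
Branch closes: s and ~s both at w1.
(One branch shown.) All branches close.

Unsatisfiable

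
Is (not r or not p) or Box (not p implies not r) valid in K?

Tableau for the negation not ((not r or not p) or Box (not p implies not r)):
1. not ((not r or not p) or Box (not p implies not r)), w0
2. not (not r or not p), w0   [neg-or-rule on 1]
3. not Box (not p implies not r), w0   [neg-or-rule on 1]
4. r, w0   [neg-or-rule on 2]
5. p, w0   [neg-or-rule on 2]
6. not (not p implies not r), w1   [neg-Box-rule on 3: fresh world w1, w0Rw1]
7. not p, w1   [neg-implies-rule on 6]
8. r, w1   [neg-implies-rule on 6]
Accessibility: w0Rw1
The negation has an open branch (countermodel exists).

Invalid (countermodel exists)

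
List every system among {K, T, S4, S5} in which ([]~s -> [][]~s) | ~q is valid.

S4, S5

T-tableau for the negation ~(([]~s -> [][]~s) | ~q):
1. ~(([]~s -> [][]~s) | ~q), w0
2. ~([]~s -> [][]~s), w0
3. q, w0
4. []~s, w0
5. ~[][]~s, w0
6. ~s, w0
7. ~[]~s, w1
8. ~s, w1
9. s, w2
Accessibility: w0Rw0, w0Rw1, w1Rw1, w1Rw2, w2Rw2
Complete open branch: countermodel on a T-frame, so not valid in T, nor in K (the same frame is also a K-frame).
S4-tableau for the negation ~(([]~s -> [][]~s) | ~q):
1. ~(([]~s -> [][]~s) | ~q), w0
2. ~([]~s -> [][]~s), w0
3. q, w0
4. []~s, w0
5. ~[][]~s, w0
6. ~s, w0
7. ~[]~s, w1
8. ~s, w1
9. s, w2
10. ~s, w2
Accessibility: w0Rw0, w0Rw1, w0Rw2, w1Rw1, w1Rw2, w2Rw2
Branch closes: s and ~s both at w2.
Every branch closes (one shown): valid in S4, hence also in S5 (every theorem of S4 is a theorem of S5).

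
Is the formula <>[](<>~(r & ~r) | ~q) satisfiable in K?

Yes, satisfiable

1. <>[](<>~(r & ~r) | ~q), u
2. [](<>~(r & ~r) | ~q), v   [<>-rule on 1: fresh world v, uRv]
Accessibility: uRv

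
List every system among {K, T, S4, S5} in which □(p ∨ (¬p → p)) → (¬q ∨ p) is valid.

T, S4, S5

T-tableau for the negation ¬(□(p ∨ (¬p → p)) → (¬q ∨ p)):
1. ¬(□(p ∨ (¬p → p)) → (¬q ∨ p)), 0
2. □(p ∨ (¬p → p)), 0
3. ¬(¬q ∨ p), 0
4. q, 0
5. ¬p, 0
6. p ∨ (¬p → p), 0
7. ¬p → p, 0
8. p, 0
Accessibility: 0R0
Branch closes: p and ¬p both at 0.
Every branch closes (one shown): valid in T, hence also in S4, S5 (every theorem of T is a theorem of S4 and S5).
K-tableau for the negation ¬(□(p ∨ (¬p → p)) → (¬q ∨ p)):
1. ¬(□(p ∨ (¬p → p)) → (¬q ∨ p)), 0
2. □(p ∨ (¬p → p)), 0
3. ¬(¬q ∨ p), 0
4. q, 0
5. ¬p, 0
Complete open branch: countermodel on a K-frame, so not valid in K.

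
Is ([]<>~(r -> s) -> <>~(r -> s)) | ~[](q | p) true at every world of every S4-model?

Tableau for the negation ~(([]<>~(r -> s) -> <>~(r -> s)) | ~[](q | p)):
1. ~(([]<>~(r -> s) -> <>~(r -> s)) | ~[](q | p)), u
2. ~([]<>~(r -> s) -> <>~(r -> s)), u   [~|-rule on 1]
3. [](q | p), u   [~|-rule on 1]
4. []<>~(r -> s), u   [~->-rule on 2]
5. ~<>~(r -> s), u   [~->-rule on 2]
6. q | p, u   [[]-rule on 3 via uRu]
7. <>~(r -> s), u   [[]-rule on 4 via uRu]
8. r -> s, u   [~<>-rule on 5 via uRu]
9. p, u   [|-rule on 6 (branches; this branch)]
10. s, u   [->-rule on 8 (branches; this branch)]
11. ~(r -> s), v   [<>-rule on 7: fresh world v, uRv]
12. r, v   [~->-rule on 11]
13. ~s, v   [~->-rule on 11]
14. q | p, v   [[]-rule on 3 via uRv]
15. <>~(r -> s), v   [[]-rule on 4 via uRv]
16. r -> s, v   [~<>-rule on 5 via uRv]
17. p, v   [|-rule on 14 (branches; this branch)]
18. s, v   [->-rule on 16 (branches; this branch)]
Accessibility: uRu, uRv, vRv
Branch closes: s and ~s both at v.
All branches of the negation close; one closing branch shown above.

Valid in S4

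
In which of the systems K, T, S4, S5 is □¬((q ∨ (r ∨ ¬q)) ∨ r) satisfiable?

K

T-tableau for the formula:
1. □¬((q ∨ (r ∨ ¬q)) ∨ r), w0
2. ¬((q ∨ (r ∨ ¬q)) ∨ r), w0
3. ¬(q ∨ (r ∨ ¬q)), w0
4. ¬r, w0
5. ¬q, w0
6. ¬(r ∨ ¬q), w0
7. q, w0
Accessibility: w0Rw0
Branch closes: q and ¬q both at w0.
Every branch closes (one shown): unsatisfiable in T, hence also in S4, S5 (every S4/S5-frame is a T-frame).
K-tableau for the formula:
1. □¬((q ∨ (r ∨ ¬q)) ∨ r), w0
Complete open branch: satisfiable in K.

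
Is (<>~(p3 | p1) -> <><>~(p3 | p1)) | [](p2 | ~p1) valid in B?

Valid

Tableau for the negation ~((<>~(p3 | p1) -> <><>~(p3 | p1)) | [](p2 | ~p1)):
1. ~((<>~(p3 | p1) -> <><>~(p3 | p1)) | [](p2 | ~p1)), w0
2. ~(<>~(p3 | p1) -> <><>~(p3 | p1)), w0   [~|-rule on 1]
3. ~[](p2 | ~p1), w0   [~|-rule on 1]
4. <>~(p3 | p1), w0   [~->-rule on 2]
5. ~<><>~(p3 | p1), w0   [~->-rule on 2]
6. ~<>~(p3 | p1), w0   [~<>-rule on 5 via w0Rw0]
7. p3 | p1, w0   [~<>-rule on 6 via w0Rw0]
8. p1, w0   [|-rule on 7 (branches; this branch)]
9. ~(p2 | ~p1), w1   [~[]-rule on 3: fresh world w1, w0Rw1]
10. ~p2, w1   [~|-rule on 9]
11. p1, w1   [~|-rule on 9]
12. ~<>~(p3 | p1), w1   [~<>-rule on 5 via w0Rw1]
13. p3 | p1, w1   [~<>-rule on 6 via w0Rw1]
14. ~(p3 | p1), w2   [<>-rule on 4: fresh world w2, w0Rw2]
15. ~p3, w2   [~|-rule on 14]
16. ~p1, w2   [~|-rule on 14]
17. ~<>~(p3 | p1), w2   [~<>-rule on 5 via w0Rw2]
18. p3 | p1, w2   [~<>-rule on 6 via w0Rw2]
19. p1, w2   [|-rule on 18 (branches; this branch)]
Accessibility: w0Rw0, w0Rw1, w0Rw2, w1Rw0, w1Rw1, w2Rw0, w2Rw2
Branch closes: p1 and ~p1 both at w2.
All branches of the negation close; one closing branch shown above.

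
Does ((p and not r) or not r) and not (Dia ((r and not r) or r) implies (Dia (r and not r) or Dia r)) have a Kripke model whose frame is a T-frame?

1. ((p and not r) or not r) and not (Dia ((r and not r) or r) implies (Dia (r and not r) or Dia r)), 0
2. (p and not r) or not r, 0   [and-rule on 1]
3. not (Dia ((r and not r) or r) implies (Dia (r and not r) or Dia r)), 0   [and-rule on 1]
4. Dia ((r and not r) or r), 0   [neg-implies-rule on 3]
5. not (Dia (r and not r) or Dia r), 0   [neg-implies-rule on 3]
6. not Dia (r and not r), 0   [neg-or-rule on 5]
7. not Dia r, 0   [neg-or-rule on 5]
8. not (r and not r), 0   [neg-Dia-rule on 6 via 0R0]
9. not r, 0   [neg-Dia-rule on 7 via 0R0]
10. p and not r, 0   [or-rule on 2 (branches; this branch)]
11. p, 0   [and-rule on 10]
12. (r and not r) or r, 1   [Dia-rule on 4: fresh world 1, 0R1]
13. not (r and not r), 1   [neg-Dia-rule on 6 via 0R1]
14. not r, 1   [neg-Dia-rule on 7 via 0R1]
15. r and not r, 1   [or-rule on 12 (branches; this branch)]
16. r, 1   [and-rule on 15]
Accessibility: 0R0, 0R1, 1R1
Branch closes: r and not r both at 1.
(One branch shown.) All branches close.

Unsatisfiable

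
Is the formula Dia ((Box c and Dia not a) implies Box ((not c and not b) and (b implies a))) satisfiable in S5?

Satisfiable (open branch found)

1. Dia ((Box c and Dia not a) implies Box ((not c and not b) and (b implies a))), 0
2. (Box c and Dia not a) implies Box ((not c and not b) and (b implies a)), 1   [Dia-rule on 1: fresh world 1, 0R1]
3. Box ((not c and not b) and (b implies a)), 1   [implies-rule on 2 (branches; this branch)]
4. (not c and not b) and (b implies a), 0   [Box-rule on 3 via 1R0]
5. not c and not b, 0   [and-rule on 4]
6. b implies a, 0   [and-rule on 4]
7. not c, 0   [and-rule on 5]
8. not b, 0   [and-rule on 5]
9. (not c and not b) and (b implies a), 1   [Box-rule on 3 via 1R1]
10. not c and not b, 1   [and-rule on 9]
11. b implies a, 1   [and-rule on 9]
12. not c, 1   [and-rule on 10]
13. not b, 1   [and-rule on 10]
14. a, 0   [implies-rule on 6 (branches; this branch)]
15. a, 1   [implies-rule on 11 (branches; this branch)]
Accessibility: 0R0, 0R1, 1R0, 1R1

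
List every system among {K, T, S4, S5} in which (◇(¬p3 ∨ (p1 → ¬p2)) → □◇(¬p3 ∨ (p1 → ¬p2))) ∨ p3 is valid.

S5

S4-tableau for the negation ¬((◇(¬p3 ∨ (p1 → ¬p2)) → □◇(¬p3 ∨ (p1 → ¬p2))) ∨ p3):
1. ¬((◇(¬p3 ∨ (p1 → ¬p2)) → □◇(¬p3 ∨ (p1 → ¬p2))) ∨ p3), u
2. ¬(◇(¬p3 ∨ (p1 → ¬p2)) → □◇(¬p3 ∨ (p1 → ¬p2))), u   [¬∨-rule on 1]
3. ¬p3, u   [¬∨-rule on 1]
4. ◇(¬p3 ∨ (p1 → ¬p2)), u   [¬→-rule on 2]
5. ¬□◇(¬p3 ∨ (p1 → ¬p2)), u   [¬→-rule on 2]
6. ¬p3 ∨ (p1 → ¬p2), v   [◇-rule on 4: fresh world v, uRv]
7. p1 → ¬p2, v   [∨-rule on 6 (branches; this branch)]
8. ¬p2, v   [→-rule on 7 (branches; this branch)]
9. ¬◇(¬p3 ∨ (p1 → ¬p2)), w   [¬□-rule on 5: fresh world w, uRw]
10. ¬(¬p3 ∨ (p1 → ¬p2)), w   [¬◇-rule on 9 via wRw]
11. p3, w   [¬∨-rule on 10]
12. ¬(p1 → ¬p2), w   [¬∨-rule on 10]
13. p1, w   [¬→-rule on 12]
14. p2, w   [¬→-rule on 12]
Accessibility: uRu, uRv, uRw, vRv, wRw
Complete open branch: countermodel on an S4-frame, so not valid in S4, nor in K, T (the same frame is also a K-frame and a T-frame).
S5-tableau for the negation ¬((◇(¬p3 ∨ (p1 → ¬p2)) → □◇(¬p3 ∨ (p1 → ¬p2))) ∨ p3):
1. ¬((◇(¬p3 ∨ (p1 → ¬p2)) → □◇(¬p3 ∨ (p1 → ¬p2))) ∨ p3), u
2. ¬(◇(¬p3 ∨ (p1 → ¬p2)) → □◇(¬p3 ∨ (p1 → ¬p2))), u   [¬∨-rule on 1]
3. ¬p3, u   [¬∨-rule on 1]
4. ◇(¬p3 ∨ (p1 → ¬p2)), u   [¬→-rule on 2]
5. ¬□◇(¬p3 ∨ (p1 → ¬p2)), u   [¬→-rule on 2]
6. ¬p3 ∨ (p1 → ¬p2), v   [◇-rule on 4: fresh world v, uRv]
7. p1 → ¬p2, v   [∨-rule on 6 (branches; this branch)]
8. ¬p2, v   [→-rule on 7 (branches; this branch)]
9. ¬◇(¬p3 ∨ (p1 → ¬p2)), w   [¬□-rule on 5: fresh world w, uRw]
10. ¬(¬p3 ∨ (p1 → ¬p2)), u   [¬◇-rule on 9 via wRu]
11. p3, u   [¬∨-rule on 10]
12. ¬(p1 → ¬p2), u   [¬∨-rule on 10]
Accessibility: uRu, uRv, uRw, vRu, vRv, vRw, wRu, wRv, wRw
Branch closes: p3 and ¬p3 both at u.
Every branch closes (one shown): valid in S5.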